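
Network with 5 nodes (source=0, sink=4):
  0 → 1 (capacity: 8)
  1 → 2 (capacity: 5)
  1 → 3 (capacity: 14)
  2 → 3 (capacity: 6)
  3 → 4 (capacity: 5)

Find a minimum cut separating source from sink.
Min cut value = 5, edges: (3,4)

Min cut value: 5
Partition: S = [0, 1, 2, 3], T = [4]
Cut edges: (3,4)

By max-flow min-cut theorem, max flow = min cut = 5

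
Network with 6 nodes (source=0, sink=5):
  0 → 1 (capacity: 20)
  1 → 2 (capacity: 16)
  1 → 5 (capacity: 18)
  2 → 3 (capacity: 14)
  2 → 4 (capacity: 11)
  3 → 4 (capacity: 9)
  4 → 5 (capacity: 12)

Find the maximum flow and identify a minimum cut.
Max flow = 20, Min cut edges: (0,1)

Maximum flow: 20
Minimum cut: (0,1)
Partition: S = [0], T = [1, 2, 3, 4, 5]

Max-flow min-cut theorem verified: both equal 20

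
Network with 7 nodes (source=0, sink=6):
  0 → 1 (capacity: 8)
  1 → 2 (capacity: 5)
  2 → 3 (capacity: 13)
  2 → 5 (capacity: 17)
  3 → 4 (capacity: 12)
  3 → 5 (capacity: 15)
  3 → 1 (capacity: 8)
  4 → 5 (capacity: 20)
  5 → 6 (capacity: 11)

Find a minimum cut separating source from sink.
Min cut value = 5, edges: (1,2)

Min cut value: 5
Partition: S = [0, 1], T = [2, 3, 4, 5, 6]
Cut edges: (1,2)

By max-flow min-cut theorem, max flow = min cut = 5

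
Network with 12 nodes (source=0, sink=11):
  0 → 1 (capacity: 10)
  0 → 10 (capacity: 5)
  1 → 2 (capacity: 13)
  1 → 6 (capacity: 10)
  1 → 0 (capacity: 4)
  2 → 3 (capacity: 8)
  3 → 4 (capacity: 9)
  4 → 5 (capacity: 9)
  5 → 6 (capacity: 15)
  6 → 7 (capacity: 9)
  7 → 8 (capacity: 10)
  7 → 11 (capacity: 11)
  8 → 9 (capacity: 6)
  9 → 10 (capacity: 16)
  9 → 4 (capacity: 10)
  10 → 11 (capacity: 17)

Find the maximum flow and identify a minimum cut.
Max flow = 14, Min cut edges: (0,10), (6,7)

Maximum flow: 14
Minimum cut: (0,10), (6,7)
Partition: S = [0, 1, 2, 3, 4, 5, 6], T = [7, 8, 9, 10, 11]

Max-flow min-cut theorem verified: both equal 14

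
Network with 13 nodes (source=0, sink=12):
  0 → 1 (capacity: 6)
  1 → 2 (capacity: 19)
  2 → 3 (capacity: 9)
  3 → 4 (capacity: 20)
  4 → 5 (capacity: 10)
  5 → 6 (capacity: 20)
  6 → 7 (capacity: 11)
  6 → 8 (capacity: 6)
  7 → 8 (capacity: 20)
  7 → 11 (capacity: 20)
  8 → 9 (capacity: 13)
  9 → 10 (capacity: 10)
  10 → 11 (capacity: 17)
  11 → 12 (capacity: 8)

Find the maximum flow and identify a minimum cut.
Max flow = 6, Min cut edges: (0,1)

Maximum flow: 6
Minimum cut: (0,1)
Partition: S = [0], T = [1, 2, 3, 4, 5, 6, 7, 8, 9, 10, 11, 12]

Max-flow min-cut theorem verified: both equal 6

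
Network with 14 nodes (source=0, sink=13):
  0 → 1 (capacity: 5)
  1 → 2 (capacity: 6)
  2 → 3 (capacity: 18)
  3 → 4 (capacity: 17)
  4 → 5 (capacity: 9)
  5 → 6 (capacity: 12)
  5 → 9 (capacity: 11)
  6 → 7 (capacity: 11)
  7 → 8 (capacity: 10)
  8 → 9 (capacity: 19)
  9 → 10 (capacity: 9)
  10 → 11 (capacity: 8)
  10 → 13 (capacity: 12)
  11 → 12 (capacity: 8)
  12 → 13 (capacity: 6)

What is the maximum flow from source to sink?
Maximum flow = 5

Max flow: 5

Flow assignment:
  0 → 1: 5/5
  1 → 2: 5/6
  2 → 3: 5/18
  3 → 4: 5/17
  4 → 5: 5/9
  5 → 9: 5/11
  9 → 10: 5/9
  10 → 13: 5/12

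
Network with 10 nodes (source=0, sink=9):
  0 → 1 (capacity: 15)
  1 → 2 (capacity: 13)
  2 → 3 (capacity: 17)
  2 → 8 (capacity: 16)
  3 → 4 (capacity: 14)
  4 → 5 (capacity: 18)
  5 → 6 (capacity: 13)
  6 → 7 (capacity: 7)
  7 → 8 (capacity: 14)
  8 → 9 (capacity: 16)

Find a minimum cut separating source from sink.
Min cut value = 13, edges: (1,2)

Min cut value: 13
Partition: S = [0, 1], T = [2, 3, 4, 5, 6, 7, 8, 9]
Cut edges: (1,2)

By max-flow min-cut theorem, max flow = min cut = 13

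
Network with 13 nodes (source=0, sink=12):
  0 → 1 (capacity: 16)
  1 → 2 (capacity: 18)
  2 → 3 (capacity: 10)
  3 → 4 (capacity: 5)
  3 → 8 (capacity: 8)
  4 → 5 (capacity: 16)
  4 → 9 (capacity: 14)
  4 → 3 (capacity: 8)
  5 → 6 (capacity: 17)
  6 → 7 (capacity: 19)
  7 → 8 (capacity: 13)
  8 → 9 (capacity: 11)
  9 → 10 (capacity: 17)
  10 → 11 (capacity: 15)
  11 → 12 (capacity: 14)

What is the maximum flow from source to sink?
Maximum flow = 10

Max flow: 10

Flow assignment:
  0 → 1: 10/16
  1 → 2: 10/18
  2 → 3: 10/10
  3 → 4: 5/5
  3 → 8: 5/8
  4 → 9: 5/14
  8 → 9: 5/11
  9 → 10: 10/17
  10 → 11: 10/15
  11 → 12: 10/14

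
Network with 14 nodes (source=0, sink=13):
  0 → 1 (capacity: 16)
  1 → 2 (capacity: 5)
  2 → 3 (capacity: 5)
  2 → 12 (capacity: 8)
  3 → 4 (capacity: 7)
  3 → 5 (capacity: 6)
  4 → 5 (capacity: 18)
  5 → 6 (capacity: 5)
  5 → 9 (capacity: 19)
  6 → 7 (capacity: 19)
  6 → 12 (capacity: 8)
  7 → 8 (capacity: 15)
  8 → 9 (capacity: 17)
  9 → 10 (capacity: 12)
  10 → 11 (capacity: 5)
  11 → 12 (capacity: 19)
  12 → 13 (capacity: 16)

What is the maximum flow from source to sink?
Maximum flow = 5

Max flow: 5

Flow assignment:
  0 → 1: 5/16
  1 → 2: 5/5
  2 → 12: 5/8
  12 → 13: 5/16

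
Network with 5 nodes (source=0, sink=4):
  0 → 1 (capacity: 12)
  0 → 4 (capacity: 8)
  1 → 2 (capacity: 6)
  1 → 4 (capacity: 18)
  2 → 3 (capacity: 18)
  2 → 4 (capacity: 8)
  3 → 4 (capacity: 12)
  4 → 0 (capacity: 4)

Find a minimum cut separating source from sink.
Min cut value = 20, edges: (0,1), (0,4)

Min cut value: 20
Partition: S = [0], T = [1, 2, 3, 4]
Cut edges: (0,1), (0,4)

By max-flow min-cut theorem, max flow = min cut = 20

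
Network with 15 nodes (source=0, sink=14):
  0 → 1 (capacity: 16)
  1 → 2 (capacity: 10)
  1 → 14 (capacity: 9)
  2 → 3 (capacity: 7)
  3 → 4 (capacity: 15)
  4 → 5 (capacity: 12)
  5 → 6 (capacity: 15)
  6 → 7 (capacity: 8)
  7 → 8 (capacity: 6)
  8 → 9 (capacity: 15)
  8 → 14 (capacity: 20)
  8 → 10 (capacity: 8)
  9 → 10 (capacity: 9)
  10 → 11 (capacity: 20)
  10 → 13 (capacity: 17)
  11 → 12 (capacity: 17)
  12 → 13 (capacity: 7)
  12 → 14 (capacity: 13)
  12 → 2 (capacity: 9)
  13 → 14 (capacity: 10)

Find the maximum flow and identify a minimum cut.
Max flow = 15, Min cut edges: (1,14), (7,8)

Maximum flow: 15
Minimum cut: (1,14), (7,8)
Partition: S = [0, 1, 2, 3, 4, 5, 6, 7], T = [8, 9, 10, 11, 12, 13, 14]

Max-flow min-cut theorem verified: both equal 15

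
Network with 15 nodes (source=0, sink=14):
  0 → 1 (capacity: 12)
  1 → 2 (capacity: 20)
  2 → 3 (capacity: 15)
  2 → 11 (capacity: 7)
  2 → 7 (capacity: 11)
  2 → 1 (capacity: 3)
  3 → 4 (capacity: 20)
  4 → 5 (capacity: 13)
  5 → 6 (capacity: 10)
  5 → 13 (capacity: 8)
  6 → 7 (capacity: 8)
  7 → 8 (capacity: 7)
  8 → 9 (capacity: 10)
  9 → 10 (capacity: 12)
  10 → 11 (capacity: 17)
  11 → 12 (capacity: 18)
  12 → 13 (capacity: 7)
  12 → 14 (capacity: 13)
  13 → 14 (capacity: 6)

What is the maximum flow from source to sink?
Maximum flow = 12

Max flow: 12

Flow assignment:
  0 → 1: 12/12
  1 → 2: 12/20
  2 → 3: 5/15
  2 → 11: 7/7
  3 → 4: 5/20
  4 → 5: 5/13
  5 → 13: 5/8
  11 → 12: 7/18
  12 → 14: 7/13
  13 → 14: 5/6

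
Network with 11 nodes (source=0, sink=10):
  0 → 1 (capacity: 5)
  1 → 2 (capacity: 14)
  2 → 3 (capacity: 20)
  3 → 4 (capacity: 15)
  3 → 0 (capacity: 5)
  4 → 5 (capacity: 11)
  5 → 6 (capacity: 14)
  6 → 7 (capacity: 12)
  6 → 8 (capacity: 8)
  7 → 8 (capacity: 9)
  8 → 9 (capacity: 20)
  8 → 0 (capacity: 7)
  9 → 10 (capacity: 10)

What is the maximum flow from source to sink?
Maximum flow = 5

Max flow: 5

Flow assignment:
  0 → 1: 5/5
  1 → 2: 5/14
  2 → 3: 5/20
  3 → 4: 5/15
  4 → 5: 5/11
  5 → 6: 5/14
  6 → 8: 5/8
  8 → 9: 5/20
  9 → 10: 5/10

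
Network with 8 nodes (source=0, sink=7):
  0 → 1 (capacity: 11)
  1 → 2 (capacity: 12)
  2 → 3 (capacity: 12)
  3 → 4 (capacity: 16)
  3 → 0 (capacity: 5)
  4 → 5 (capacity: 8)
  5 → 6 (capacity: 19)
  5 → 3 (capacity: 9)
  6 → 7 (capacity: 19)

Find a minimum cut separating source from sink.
Min cut value = 8, edges: (4,5)

Min cut value: 8
Partition: S = [0, 1, 2, 3, 4], T = [5, 6, 7]
Cut edges: (4,5)

By max-flow min-cut theorem, max flow = min cut = 8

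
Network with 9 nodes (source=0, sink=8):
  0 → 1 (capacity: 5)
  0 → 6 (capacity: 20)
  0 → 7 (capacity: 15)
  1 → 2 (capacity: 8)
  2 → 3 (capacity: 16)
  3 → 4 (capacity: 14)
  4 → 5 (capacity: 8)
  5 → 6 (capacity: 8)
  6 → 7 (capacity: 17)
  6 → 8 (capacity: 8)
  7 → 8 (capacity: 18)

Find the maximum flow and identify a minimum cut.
Max flow = 26, Min cut edges: (6,8), (7,8)

Maximum flow: 26
Minimum cut: (6,8), (7,8)
Partition: S = [0, 1, 2, 3, 4, 5, 6, 7], T = [8]

Max-flow min-cut theorem verified: both equal 26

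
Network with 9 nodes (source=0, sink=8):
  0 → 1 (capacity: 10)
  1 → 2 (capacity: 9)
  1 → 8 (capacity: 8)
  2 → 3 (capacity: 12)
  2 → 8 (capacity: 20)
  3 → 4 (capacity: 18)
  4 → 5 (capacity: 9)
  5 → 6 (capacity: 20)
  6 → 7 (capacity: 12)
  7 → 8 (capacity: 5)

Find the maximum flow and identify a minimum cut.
Max flow = 10, Min cut edges: (0,1)

Maximum flow: 10
Minimum cut: (0,1)
Partition: S = [0], T = [1, 2, 3, 4, 5, 6, 7, 8]

Max-flow min-cut theorem verified: both equal 10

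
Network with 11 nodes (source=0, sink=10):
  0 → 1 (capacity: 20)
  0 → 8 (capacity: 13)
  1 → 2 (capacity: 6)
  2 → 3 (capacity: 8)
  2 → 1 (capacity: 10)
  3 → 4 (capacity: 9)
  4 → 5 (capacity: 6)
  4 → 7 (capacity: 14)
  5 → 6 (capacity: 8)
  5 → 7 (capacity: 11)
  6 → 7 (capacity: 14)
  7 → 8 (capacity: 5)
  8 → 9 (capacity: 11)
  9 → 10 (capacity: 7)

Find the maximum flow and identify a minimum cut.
Max flow = 7, Min cut edges: (9,10)

Maximum flow: 7
Minimum cut: (9,10)
Partition: S = [0, 1, 2, 3, 4, 5, 6, 7, 8, 9], T = [10]

Max-flow min-cut theorem verified: both equal 7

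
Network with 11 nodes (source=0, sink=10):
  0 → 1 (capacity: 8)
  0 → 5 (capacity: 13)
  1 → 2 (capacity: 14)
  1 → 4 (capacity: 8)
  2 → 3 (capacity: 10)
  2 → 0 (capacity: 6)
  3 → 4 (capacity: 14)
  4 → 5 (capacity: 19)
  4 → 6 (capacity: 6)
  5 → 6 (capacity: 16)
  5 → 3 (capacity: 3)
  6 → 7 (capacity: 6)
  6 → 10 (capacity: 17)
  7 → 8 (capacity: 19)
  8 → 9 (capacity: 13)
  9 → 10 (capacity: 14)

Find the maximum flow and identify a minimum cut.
Max flow = 21, Min cut edges: (0,1), (0,5)

Maximum flow: 21
Minimum cut: (0,1), (0,5)
Partition: S = [0], T = [1, 2, 3, 4, 5, 6, 7, 8, 9, 10]

Max-flow min-cut theorem verified: both equal 21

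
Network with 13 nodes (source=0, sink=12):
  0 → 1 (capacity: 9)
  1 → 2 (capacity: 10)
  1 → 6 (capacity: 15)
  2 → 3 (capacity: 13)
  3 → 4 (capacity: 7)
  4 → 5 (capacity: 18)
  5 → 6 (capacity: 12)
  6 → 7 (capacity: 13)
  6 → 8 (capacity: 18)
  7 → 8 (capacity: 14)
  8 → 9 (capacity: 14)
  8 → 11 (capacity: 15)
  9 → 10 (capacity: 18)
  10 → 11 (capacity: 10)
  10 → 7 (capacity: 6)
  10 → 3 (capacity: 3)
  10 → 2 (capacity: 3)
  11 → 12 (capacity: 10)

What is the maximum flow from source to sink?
Maximum flow = 9

Max flow: 9

Flow assignment:
  0 → 1: 9/9
  1 → 6: 9/15
  6 → 8: 9/18
  8 → 11: 9/15
  11 → 12: 9/10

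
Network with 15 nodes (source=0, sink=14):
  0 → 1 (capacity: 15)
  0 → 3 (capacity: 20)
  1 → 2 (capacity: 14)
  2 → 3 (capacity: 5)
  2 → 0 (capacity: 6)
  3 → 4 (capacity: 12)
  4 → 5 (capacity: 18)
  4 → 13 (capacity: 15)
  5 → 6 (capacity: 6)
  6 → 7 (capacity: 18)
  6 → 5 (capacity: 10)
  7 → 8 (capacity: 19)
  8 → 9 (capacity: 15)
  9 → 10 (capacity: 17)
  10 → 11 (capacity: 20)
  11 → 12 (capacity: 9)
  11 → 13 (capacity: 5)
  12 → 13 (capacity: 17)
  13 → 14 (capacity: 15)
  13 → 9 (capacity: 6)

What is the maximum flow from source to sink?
Maximum flow = 12

Max flow: 12

Flow assignment:
  0 → 1: 11/15
  0 → 3: 7/20
  1 → 2: 11/14
  2 → 3: 5/5
  2 → 0: 6/6
  3 → 4: 12/12
  4 → 13: 12/15
  13 → 14: 12/15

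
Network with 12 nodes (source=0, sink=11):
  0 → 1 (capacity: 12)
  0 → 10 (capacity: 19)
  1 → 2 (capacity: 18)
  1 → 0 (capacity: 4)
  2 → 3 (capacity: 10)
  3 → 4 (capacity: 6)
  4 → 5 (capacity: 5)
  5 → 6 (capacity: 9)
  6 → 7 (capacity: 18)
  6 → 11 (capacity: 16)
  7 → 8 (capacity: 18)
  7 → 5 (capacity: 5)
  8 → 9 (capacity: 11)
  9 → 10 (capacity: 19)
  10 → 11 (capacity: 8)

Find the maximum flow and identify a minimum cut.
Max flow = 13, Min cut edges: (4,5), (10,11)

Maximum flow: 13
Minimum cut: (4,5), (10,11)
Partition: S = [0, 1, 2, 3, 4, 8, 9, 10], T = [5, 6, 7, 11]

Max-flow min-cut theorem verified: both equal 13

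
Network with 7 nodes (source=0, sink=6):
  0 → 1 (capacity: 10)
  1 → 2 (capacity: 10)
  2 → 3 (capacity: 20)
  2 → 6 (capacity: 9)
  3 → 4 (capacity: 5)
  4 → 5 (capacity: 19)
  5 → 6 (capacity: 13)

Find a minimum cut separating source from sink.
Min cut value = 10, edges: (1,2)

Min cut value: 10
Partition: S = [0, 1], T = [2, 3, 4, 5, 6]
Cut edges: (1,2)

By max-flow min-cut theorem, max flow = min cut = 10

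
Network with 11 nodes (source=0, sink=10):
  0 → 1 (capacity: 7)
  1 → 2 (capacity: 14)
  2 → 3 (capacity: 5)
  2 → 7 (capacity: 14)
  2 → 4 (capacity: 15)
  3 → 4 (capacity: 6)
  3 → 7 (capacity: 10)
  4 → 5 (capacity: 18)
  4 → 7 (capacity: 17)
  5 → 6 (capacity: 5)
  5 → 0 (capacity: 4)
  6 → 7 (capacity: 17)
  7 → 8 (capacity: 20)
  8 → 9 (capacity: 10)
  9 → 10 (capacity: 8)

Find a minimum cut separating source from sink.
Min cut value = 7, edges: (0,1)

Min cut value: 7
Partition: S = [0], T = [1, 2, 3, 4, 5, 6, 7, 8, 9, 10]
Cut edges: (0,1)

By max-flow min-cut theorem, max flow = min cut = 7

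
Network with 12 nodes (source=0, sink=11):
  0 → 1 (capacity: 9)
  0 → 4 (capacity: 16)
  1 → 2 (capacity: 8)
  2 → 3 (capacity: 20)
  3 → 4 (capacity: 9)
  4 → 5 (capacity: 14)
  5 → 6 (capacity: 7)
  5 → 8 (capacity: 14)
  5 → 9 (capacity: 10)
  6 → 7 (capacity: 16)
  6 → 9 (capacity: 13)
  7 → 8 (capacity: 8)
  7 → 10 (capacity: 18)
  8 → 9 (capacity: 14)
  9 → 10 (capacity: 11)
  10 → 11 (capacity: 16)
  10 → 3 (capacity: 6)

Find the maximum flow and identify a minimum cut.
Max flow = 14, Min cut edges: (4,5)

Maximum flow: 14
Minimum cut: (4,5)
Partition: S = [0, 1, 2, 3, 4], T = [5, 6, 7, 8, 9, 10, 11]

Max-flow min-cut theorem verified: both equal 14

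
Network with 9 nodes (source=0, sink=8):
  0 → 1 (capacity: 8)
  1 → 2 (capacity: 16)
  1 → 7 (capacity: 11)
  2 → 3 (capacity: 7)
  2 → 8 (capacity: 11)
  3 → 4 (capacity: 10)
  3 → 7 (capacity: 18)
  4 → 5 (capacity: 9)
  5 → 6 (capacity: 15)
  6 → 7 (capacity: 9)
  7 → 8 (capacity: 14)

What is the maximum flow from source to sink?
Maximum flow = 8

Max flow: 8

Flow assignment:
  0 → 1: 8/8
  1 → 2: 8/16
  2 → 8: 8/11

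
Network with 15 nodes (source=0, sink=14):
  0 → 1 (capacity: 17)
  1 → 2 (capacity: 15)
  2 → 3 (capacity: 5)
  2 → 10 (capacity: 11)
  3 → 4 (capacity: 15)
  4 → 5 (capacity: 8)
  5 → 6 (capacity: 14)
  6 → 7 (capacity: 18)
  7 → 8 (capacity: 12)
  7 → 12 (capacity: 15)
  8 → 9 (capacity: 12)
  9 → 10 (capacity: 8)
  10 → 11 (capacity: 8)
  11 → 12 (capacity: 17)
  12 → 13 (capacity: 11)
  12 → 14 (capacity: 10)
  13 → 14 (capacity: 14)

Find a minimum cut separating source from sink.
Min cut value = 13, edges: (2,3), (10,11)

Min cut value: 13
Partition: S = [0, 1, 2, 8, 9, 10], T = [3, 4, 5, 6, 7, 11, 12, 13, 14]
Cut edges: (2,3), (10,11)

By max-flow min-cut theorem, max flow = min cut = 13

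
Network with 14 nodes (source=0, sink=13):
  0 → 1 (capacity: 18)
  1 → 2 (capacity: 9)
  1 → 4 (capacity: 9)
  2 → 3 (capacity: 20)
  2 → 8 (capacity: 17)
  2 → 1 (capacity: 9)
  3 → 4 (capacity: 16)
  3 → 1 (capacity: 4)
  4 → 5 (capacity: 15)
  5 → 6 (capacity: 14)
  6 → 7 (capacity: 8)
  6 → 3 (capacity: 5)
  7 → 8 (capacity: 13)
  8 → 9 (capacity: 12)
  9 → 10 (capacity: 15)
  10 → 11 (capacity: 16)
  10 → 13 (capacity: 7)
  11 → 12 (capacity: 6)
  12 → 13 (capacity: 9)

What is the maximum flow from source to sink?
Maximum flow = 12

Max flow: 12

Flow assignment:
  0 → 1: 12/18
  1 → 2: 4/9
  1 → 4: 8/9
  2 → 8: 4/17
  4 → 5: 8/15
  5 → 6: 8/14
  6 → 7: 8/8
  7 → 8: 8/13
  8 → 9: 12/12
  9 → 10: 12/15
  10 → 11: 5/16
  10 → 13: 7/7
  11 → 12: 5/6
  12 → 13: 5/9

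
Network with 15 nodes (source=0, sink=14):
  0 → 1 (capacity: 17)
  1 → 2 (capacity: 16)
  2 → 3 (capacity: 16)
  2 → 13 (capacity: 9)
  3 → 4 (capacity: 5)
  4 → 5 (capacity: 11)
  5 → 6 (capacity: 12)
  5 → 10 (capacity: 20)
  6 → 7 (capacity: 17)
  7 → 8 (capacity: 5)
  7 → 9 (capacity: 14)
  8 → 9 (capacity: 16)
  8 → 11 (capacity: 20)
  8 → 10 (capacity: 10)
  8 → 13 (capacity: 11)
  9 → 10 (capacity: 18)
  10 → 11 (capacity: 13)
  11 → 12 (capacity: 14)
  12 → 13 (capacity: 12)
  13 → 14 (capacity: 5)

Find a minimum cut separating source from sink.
Min cut value = 5, edges: (13,14)

Min cut value: 5
Partition: S = [0, 1, 2, 3, 4, 5, 6, 7, 8, 9, 10, 11, 12, 13], T = [14]
Cut edges: (13,14)

By max-flow min-cut theorem, max flow = min cut = 5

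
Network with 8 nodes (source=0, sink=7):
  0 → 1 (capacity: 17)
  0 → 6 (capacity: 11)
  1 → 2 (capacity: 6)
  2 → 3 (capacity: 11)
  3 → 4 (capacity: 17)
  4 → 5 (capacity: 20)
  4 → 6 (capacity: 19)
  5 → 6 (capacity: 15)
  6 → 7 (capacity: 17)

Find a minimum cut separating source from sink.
Min cut value = 17, edges: (6,7)

Min cut value: 17
Partition: S = [0, 1, 2, 3, 4, 5, 6], T = [7]
Cut edges: (6,7)

By max-flow min-cut theorem, max flow = min cut = 17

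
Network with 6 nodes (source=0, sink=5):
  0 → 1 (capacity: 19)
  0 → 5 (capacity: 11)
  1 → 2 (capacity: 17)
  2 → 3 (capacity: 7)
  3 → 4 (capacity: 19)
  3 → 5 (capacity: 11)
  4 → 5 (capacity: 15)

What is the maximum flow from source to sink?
Maximum flow = 18

Max flow: 18

Flow assignment:
  0 → 1: 7/19
  0 → 5: 11/11
  1 → 2: 7/17
  2 → 3: 7/7
  3 → 5: 7/11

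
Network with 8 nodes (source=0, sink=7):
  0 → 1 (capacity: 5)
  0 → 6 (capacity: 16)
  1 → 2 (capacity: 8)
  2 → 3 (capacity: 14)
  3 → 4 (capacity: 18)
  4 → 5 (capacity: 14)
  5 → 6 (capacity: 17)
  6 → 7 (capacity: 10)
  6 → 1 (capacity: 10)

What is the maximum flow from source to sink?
Maximum flow = 10

Max flow: 10

Flow assignment:
  0 → 1: 5/5
  0 → 6: 5/16
  1 → 2: 5/8
  2 → 3: 5/14
  3 → 4: 5/18
  4 → 5: 5/14
  5 → 6: 5/17
  6 → 7: 10/10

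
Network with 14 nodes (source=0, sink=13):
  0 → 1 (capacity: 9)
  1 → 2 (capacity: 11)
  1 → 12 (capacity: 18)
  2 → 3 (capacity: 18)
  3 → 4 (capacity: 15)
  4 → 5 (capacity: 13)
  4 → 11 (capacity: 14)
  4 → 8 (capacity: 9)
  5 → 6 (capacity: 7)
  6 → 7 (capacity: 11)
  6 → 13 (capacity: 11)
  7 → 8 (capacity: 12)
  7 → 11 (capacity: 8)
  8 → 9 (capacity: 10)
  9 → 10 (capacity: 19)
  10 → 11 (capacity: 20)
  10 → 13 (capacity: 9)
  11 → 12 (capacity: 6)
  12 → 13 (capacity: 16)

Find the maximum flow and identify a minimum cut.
Max flow = 9, Min cut edges: (0,1)

Maximum flow: 9
Minimum cut: (0,1)
Partition: S = [0], T = [1, 2, 3, 4, 5, 6, 7, 8, 9, 10, 11, 12, 13]

Max-flow min-cut theorem verified: both equal 9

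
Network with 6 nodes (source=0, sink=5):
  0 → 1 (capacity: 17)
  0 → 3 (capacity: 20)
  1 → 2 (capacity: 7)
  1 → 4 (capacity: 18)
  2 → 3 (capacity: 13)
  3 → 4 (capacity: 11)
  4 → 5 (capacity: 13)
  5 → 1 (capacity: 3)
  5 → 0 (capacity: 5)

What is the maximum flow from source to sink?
Maximum flow = 13

Max flow: 13

Flow assignment:
  0 → 1: 2/17
  0 → 3: 11/20
  1 → 4: 2/18
  3 → 4: 11/11
  4 → 5: 13/13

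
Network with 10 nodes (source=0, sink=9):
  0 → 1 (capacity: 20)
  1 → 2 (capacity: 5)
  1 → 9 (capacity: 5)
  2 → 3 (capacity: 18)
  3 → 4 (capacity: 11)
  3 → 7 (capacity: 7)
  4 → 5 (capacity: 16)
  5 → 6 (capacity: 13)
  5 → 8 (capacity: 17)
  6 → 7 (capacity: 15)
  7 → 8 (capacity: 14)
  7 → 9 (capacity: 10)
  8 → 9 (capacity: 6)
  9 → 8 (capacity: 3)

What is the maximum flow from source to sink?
Maximum flow = 10

Max flow: 10

Flow assignment:
  0 → 1: 10/20
  1 → 2: 5/5
  1 → 9: 5/5
  2 → 3: 5/18
  3 → 7: 5/7
  7 → 9: 5/10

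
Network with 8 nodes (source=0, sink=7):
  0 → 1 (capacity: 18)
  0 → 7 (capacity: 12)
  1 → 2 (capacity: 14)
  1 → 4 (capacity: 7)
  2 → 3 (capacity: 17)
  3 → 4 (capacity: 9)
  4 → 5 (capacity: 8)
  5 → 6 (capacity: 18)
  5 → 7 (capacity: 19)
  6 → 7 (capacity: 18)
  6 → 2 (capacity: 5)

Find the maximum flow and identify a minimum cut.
Max flow = 20, Min cut edges: (0,7), (4,5)

Maximum flow: 20
Minimum cut: (0,7), (4,5)
Partition: S = [0, 1, 2, 3, 4], T = [5, 6, 7]

Max-flow min-cut theorem verified: both equal 20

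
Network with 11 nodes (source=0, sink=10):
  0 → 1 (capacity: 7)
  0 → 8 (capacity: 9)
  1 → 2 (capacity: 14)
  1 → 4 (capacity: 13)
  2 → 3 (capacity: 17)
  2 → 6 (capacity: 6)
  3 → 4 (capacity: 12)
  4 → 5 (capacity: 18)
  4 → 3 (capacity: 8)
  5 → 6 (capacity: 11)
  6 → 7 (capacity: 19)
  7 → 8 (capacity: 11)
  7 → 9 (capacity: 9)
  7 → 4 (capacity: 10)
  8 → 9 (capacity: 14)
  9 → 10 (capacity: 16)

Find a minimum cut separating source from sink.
Min cut value = 16, edges: (9,10)

Min cut value: 16
Partition: S = [0, 1, 2, 3, 4, 5, 6, 7, 8, 9], T = [10]
Cut edges: (9,10)

By max-flow min-cut theorem, max flow = min cut = 16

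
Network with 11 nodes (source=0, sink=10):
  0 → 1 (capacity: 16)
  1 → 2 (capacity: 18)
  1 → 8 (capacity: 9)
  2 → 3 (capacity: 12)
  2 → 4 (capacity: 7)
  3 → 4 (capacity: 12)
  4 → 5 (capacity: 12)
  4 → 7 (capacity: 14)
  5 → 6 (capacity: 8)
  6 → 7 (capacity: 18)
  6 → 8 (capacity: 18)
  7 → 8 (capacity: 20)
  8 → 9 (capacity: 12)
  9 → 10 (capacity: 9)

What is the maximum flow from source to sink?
Maximum flow = 9

Max flow: 9

Flow assignment:
  0 → 1: 9/16
  1 → 2: 7/18
  1 → 8: 2/9
  2 → 4: 7/7
  4 → 7: 7/14
  7 → 8: 7/20
  8 → 9: 9/12
  9 → 10: 9/9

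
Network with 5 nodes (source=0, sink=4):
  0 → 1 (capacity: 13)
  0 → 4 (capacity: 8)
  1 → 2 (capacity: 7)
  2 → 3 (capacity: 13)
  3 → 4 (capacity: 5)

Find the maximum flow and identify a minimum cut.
Max flow = 13, Min cut edges: (0,4), (3,4)

Maximum flow: 13
Minimum cut: (0,4), (3,4)
Partition: S = [0, 1, 2, 3], T = [4]

Max-flow min-cut theorem verified: both equal 13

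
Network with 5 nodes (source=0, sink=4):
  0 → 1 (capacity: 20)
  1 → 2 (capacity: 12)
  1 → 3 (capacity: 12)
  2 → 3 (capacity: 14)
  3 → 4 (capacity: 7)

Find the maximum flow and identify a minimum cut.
Max flow = 7, Min cut edges: (3,4)

Maximum flow: 7
Minimum cut: (3,4)
Partition: S = [0, 1, 2, 3], T = [4]

Max-flow min-cut theorem verified: both equal 7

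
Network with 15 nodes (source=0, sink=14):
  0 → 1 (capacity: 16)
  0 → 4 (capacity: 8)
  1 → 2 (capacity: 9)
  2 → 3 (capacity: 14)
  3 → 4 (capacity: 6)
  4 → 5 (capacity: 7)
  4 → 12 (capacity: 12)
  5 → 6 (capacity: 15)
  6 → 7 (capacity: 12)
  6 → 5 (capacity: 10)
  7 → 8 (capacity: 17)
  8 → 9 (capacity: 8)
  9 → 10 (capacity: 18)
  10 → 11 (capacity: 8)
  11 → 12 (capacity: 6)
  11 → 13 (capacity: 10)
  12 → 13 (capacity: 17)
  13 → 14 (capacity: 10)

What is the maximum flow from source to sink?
Maximum flow = 10

Max flow: 10

Flow assignment:
  0 → 1: 6/16
  0 → 4: 4/8
  1 → 2: 6/9
  2 → 3: 6/14
  3 → 4: 6/6
  4 → 5: 2/7
  4 → 12: 8/12
  5 → 6: 2/15
  6 → 7: 2/12
  7 → 8: 2/17
  8 → 9: 2/8
  9 → 10: 2/18
  10 → 11: 2/8
  11 → 12: 2/6
  12 → 13: 10/17
  13 → 14: 10/10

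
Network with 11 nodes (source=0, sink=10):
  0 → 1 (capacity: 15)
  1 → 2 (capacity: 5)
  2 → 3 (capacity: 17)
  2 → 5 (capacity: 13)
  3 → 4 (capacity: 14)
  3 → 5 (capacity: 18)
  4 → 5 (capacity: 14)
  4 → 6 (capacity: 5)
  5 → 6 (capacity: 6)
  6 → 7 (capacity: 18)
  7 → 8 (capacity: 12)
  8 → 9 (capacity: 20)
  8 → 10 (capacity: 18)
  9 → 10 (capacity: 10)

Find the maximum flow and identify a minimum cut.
Max flow = 5, Min cut edges: (1,2)

Maximum flow: 5
Minimum cut: (1,2)
Partition: S = [0, 1], T = [2, 3, 4, 5, 6, 7, 8, 9, 10]

Max-flow min-cut theorem verified: both equal 5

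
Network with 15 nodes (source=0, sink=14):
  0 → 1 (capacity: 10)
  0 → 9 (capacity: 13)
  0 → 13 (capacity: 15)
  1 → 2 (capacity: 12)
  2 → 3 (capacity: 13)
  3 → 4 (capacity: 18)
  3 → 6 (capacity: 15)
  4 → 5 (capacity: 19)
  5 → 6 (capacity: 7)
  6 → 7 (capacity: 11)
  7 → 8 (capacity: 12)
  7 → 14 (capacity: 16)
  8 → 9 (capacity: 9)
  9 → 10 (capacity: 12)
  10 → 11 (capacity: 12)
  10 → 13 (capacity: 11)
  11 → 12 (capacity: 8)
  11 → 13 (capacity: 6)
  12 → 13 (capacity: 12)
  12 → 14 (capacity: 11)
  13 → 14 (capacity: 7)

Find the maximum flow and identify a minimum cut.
Max flow = 25, Min cut edges: (0,1), (11,12), (13,14)

Maximum flow: 25
Minimum cut: (0,1), (11,12), (13,14)
Partition: S = [0, 8, 9, 10, 11, 13], T = [1, 2, 3, 4, 5, 6, 7, 12, 14]

Max-flow min-cut theorem verified: both equal 25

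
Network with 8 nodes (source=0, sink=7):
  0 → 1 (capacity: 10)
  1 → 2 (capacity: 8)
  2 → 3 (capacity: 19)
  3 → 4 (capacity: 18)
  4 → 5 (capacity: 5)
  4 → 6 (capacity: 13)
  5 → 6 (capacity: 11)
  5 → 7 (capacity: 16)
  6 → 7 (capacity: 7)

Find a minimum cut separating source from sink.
Min cut value = 8, edges: (1,2)

Min cut value: 8
Partition: S = [0, 1], T = [2, 3, 4, 5, 6, 7]
Cut edges: (1,2)

By max-flow min-cut theorem, max flow = min cut = 8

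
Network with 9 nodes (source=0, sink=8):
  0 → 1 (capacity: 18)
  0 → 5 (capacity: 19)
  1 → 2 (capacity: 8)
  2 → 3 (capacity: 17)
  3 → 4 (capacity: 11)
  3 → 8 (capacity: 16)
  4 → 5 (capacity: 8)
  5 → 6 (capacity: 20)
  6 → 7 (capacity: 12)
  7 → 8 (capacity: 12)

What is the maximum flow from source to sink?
Maximum flow = 20

Max flow: 20

Flow assignment:
  0 → 1: 8/18
  0 → 5: 12/19
  1 → 2: 8/8
  2 → 3: 8/17
  3 → 8: 8/16
  5 → 6: 12/20
  6 → 7: 12/12
  7 → 8: 12/12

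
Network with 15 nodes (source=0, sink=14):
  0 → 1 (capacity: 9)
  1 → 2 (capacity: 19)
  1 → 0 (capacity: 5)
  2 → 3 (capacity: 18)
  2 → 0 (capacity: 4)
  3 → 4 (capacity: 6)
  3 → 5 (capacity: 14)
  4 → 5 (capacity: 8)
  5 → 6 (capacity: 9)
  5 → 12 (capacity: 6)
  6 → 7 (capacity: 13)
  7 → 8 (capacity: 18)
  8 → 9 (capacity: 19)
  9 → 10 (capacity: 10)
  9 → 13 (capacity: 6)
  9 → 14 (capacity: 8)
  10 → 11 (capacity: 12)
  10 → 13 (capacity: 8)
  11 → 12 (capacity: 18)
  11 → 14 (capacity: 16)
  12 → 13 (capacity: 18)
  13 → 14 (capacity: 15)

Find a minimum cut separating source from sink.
Min cut value = 9, edges: (0,1)

Min cut value: 9
Partition: S = [0], T = [1, 2, 3, 4, 5, 6, 7, 8, 9, 10, 11, 12, 13, 14]
Cut edges: (0,1)

By max-flow min-cut theorem, max flow = min cut = 9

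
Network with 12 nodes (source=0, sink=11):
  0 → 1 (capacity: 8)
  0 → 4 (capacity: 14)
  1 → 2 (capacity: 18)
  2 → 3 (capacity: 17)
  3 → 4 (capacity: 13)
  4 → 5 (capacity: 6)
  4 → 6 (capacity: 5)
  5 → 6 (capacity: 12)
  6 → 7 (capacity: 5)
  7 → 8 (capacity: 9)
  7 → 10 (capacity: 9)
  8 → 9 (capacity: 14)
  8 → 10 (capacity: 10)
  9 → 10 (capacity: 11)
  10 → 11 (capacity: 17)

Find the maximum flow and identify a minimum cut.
Max flow = 5, Min cut edges: (6,7)

Maximum flow: 5
Minimum cut: (6,7)
Partition: S = [0, 1, 2, 3, 4, 5, 6], T = [7, 8, 9, 10, 11]

Max-flow min-cut theorem verified: both equal 5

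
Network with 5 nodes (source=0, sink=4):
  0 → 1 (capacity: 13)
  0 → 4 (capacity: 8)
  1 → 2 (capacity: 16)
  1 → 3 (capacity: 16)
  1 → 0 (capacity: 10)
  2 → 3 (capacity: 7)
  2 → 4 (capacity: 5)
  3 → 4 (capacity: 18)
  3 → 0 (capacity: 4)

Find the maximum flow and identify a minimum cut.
Max flow = 21, Min cut edges: (0,1), (0,4)

Maximum flow: 21
Minimum cut: (0,1), (0,4)
Partition: S = [0], T = [1, 2, 3, 4]

Max-flow min-cut theorem verified: both equal 21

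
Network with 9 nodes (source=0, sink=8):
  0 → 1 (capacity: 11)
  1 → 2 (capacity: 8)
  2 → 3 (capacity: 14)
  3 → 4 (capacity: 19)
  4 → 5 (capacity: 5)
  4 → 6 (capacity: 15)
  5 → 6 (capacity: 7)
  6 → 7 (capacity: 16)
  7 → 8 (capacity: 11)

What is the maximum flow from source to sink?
Maximum flow = 8

Max flow: 8

Flow assignment:
  0 → 1: 8/11
  1 → 2: 8/8
  2 → 3: 8/14
  3 → 4: 8/19
  4 → 6: 8/15
  6 → 7: 8/16
  7 → 8: 8/11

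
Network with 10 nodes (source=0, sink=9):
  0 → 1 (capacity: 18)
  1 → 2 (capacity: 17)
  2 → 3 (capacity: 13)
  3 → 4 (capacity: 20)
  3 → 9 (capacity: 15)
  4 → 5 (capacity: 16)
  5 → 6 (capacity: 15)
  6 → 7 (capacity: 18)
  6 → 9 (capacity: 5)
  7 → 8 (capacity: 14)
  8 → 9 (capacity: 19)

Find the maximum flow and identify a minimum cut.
Max flow = 13, Min cut edges: (2,3)

Maximum flow: 13
Minimum cut: (2,3)
Partition: S = [0, 1, 2], T = [3, 4, 5, 6, 7, 8, 9]

Max-flow min-cut theorem verified: both equal 13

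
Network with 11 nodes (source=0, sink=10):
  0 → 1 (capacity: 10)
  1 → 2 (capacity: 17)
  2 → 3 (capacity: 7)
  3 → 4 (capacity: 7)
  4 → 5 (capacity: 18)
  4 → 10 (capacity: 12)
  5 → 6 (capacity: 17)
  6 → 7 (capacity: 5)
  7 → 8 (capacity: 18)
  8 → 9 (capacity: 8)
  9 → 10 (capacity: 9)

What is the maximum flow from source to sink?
Maximum flow = 7

Max flow: 7

Flow assignment:
  0 → 1: 7/10
  1 → 2: 7/17
  2 → 3: 7/7
  3 → 4: 7/7
  4 → 10: 7/12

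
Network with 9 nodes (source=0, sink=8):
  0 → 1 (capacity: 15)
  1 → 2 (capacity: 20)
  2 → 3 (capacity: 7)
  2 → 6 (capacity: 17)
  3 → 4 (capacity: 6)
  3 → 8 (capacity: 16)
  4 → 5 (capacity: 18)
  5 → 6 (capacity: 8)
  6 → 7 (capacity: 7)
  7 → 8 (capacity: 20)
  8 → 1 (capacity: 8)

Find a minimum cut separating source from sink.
Min cut value = 14, edges: (2,3), (6,7)

Min cut value: 14
Partition: S = [0, 1, 2, 4, 5, 6], T = [3, 7, 8]
Cut edges: (2,3), (6,7)

By max-flow min-cut theorem, max flow = min cut = 14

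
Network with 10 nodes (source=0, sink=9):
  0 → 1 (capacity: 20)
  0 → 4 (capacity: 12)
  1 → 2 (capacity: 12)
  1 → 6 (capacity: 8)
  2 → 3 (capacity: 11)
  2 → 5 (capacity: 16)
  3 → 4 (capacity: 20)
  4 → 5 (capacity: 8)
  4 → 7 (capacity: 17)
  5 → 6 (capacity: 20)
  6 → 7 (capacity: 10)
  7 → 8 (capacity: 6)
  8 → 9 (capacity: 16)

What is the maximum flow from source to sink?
Maximum flow = 6

Max flow: 6

Flow assignment:
  0 → 1: 6/20
  1 → 2: 6/12
  2 → 5: 6/16
  5 → 6: 6/20
  6 → 7: 6/10
  7 → 8: 6/6
  8 → 9: 6/16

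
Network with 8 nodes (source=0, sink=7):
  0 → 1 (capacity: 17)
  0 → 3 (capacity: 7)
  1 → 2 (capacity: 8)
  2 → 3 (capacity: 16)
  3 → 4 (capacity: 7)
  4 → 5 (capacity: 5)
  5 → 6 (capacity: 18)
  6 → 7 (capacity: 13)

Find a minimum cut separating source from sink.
Min cut value = 5, edges: (4,5)

Min cut value: 5
Partition: S = [0, 1, 2, 3, 4], T = [5, 6, 7]
Cut edges: (4,5)

By max-flow min-cut theorem, max flow = min cut = 5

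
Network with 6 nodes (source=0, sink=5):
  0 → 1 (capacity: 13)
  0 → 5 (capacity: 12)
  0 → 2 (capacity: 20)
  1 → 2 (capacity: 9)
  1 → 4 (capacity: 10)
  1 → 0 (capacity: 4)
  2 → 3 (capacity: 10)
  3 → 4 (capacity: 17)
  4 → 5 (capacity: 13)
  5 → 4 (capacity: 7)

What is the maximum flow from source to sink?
Maximum flow = 25

Max flow: 25

Flow assignment:
  0 → 1: 10/13
  0 → 5: 12/12
  0 → 2: 3/20
  1 → 4: 10/10
  2 → 3: 3/10
  3 → 4: 3/17
  4 → 5: 13/13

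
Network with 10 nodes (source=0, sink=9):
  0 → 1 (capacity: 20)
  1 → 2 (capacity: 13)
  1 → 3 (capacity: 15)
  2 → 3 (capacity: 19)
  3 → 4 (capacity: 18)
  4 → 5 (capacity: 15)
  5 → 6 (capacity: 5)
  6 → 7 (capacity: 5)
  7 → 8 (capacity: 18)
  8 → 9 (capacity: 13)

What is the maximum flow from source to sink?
Maximum flow = 5

Max flow: 5

Flow assignment:
  0 → 1: 5/20
  1 → 2: 3/13
  1 → 3: 2/15
  2 → 3: 3/19
  3 → 4: 5/18
  4 → 5: 5/15
  5 → 6: 5/5
  6 → 7: 5/5
  7 → 8: 5/18
  8 → 9: 5/13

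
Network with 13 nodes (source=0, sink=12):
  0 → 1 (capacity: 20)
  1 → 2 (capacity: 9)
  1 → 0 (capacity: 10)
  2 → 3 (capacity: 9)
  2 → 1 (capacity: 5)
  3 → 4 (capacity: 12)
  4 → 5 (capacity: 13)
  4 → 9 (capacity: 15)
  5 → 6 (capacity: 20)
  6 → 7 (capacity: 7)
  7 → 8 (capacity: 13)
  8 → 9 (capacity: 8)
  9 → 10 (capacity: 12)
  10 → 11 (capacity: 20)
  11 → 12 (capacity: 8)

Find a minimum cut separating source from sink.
Min cut value = 8, edges: (11,12)

Min cut value: 8
Partition: S = [0, 1, 2, 3, 4, 5, 6, 7, 8, 9, 10, 11], T = [12]
Cut edges: (11,12)

By max-flow min-cut theorem, max flow = min cut = 8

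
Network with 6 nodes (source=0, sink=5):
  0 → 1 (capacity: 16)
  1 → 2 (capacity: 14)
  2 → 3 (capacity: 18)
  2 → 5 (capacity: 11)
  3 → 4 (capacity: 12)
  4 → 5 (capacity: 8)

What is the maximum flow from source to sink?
Maximum flow = 14

Max flow: 14

Flow assignment:
  0 → 1: 14/16
  1 → 2: 14/14
  2 → 3: 3/18
  2 → 5: 11/11
  3 → 4: 3/12
  4 → 5: 3/8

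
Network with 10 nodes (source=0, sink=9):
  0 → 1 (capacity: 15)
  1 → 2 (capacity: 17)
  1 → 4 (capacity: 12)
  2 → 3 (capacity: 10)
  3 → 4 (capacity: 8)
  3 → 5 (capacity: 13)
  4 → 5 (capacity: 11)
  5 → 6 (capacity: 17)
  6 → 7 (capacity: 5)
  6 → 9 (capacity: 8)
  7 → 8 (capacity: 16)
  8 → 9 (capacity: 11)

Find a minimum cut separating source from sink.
Min cut value = 13, edges: (6,7), (6,9)

Min cut value: 13
Partition: S = [0, 1, 2, 3, 4, 5, 6], T = [7, 8, 9]
Cut edges: (6,7), (6,9)

By max-flow min-cut theorem, max flow = min cut = 13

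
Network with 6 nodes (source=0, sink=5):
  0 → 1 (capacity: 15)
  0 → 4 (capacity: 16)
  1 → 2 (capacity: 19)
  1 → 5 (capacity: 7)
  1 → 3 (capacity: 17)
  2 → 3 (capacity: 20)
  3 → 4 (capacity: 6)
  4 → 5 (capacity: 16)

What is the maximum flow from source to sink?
Maximum flow = 23

Max flow: 23

Flow assignment:
  0 → 1: 13/15
  0 → 4: 10/16
  1 → 5: 7/7
  1 → 3: 6/17
  3 → 4: 6/6
  4 → 5: 16/16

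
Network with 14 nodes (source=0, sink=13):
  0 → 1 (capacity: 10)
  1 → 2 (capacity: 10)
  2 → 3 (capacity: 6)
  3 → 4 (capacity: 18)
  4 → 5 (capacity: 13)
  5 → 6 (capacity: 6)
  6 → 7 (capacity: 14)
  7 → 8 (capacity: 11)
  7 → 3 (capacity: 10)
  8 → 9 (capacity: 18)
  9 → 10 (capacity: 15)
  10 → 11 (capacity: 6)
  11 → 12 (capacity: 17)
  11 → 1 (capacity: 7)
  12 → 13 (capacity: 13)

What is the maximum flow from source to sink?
Maximum flow = 6

Max flow: 6

Flow assignment:
  0 → 1: 6/10
  1 → 2: 6/10
  2 → 3: 6/6
  3 → 4: 6/18
  4 → 5: 6/13
  5 → 6: 6/6
  6 → 7: 6/14
  7 → 8: 6/11
  8 → 9: 6/18
  9 → 10: 6/15
  10 → 11: 6/6
  11 → 12: 6/17
  12 → 13: 6/13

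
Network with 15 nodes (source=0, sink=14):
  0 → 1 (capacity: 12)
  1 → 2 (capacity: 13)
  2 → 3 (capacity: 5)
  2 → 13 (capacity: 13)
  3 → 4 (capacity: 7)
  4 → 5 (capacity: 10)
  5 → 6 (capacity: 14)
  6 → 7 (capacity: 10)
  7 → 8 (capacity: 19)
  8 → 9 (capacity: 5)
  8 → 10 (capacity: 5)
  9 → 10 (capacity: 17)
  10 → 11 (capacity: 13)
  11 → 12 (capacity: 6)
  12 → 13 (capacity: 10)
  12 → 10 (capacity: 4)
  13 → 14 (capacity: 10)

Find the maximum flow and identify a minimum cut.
Max flow = 10, Min cut edges: (13,14)

Maximum flow: 10
Minimum cut: (13,14)
Partition: S = [0, 1, 2, 3, 4, 5, 6, 7, 8, 9, 10, 11, 12, 13], T = [14]

Max-flow min-cut theorem verified: both equal 10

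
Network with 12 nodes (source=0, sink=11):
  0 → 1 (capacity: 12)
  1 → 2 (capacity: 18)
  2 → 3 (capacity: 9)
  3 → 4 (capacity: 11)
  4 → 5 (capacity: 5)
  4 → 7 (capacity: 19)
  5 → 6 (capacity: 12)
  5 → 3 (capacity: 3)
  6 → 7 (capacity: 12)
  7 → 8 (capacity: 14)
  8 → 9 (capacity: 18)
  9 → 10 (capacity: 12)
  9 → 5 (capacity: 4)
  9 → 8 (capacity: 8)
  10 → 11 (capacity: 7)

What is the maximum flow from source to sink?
Maximum flow = 7

Max flow: 7

Flow assignment:
  0 → 1: 7/12
  1 → 2: 7/18
  2 → 3: 7/9
  3 → 4: 9/11
  4 → 7: 9/19
  5 → 3: 2/3
  7 → 8: 9/14
  8 → 9: 9/18
  9 → 10: 7/12
  9 → 5: 2/4
  10 → 11: 7/7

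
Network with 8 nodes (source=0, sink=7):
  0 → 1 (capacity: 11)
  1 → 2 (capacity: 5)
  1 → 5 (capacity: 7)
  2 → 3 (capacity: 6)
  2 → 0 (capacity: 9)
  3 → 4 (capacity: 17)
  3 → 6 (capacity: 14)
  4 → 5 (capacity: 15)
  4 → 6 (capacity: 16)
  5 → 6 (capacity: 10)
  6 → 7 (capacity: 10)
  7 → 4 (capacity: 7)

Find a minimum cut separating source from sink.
Min cut value = 10, edges: (6,7)

Min cut value: 10
Partition: S = [0, 1, 2, 3, 4, 5, 6], T = [7]
Cut edges: (6,7)

By max-flow min-cut theorem, max flow = min cut = 10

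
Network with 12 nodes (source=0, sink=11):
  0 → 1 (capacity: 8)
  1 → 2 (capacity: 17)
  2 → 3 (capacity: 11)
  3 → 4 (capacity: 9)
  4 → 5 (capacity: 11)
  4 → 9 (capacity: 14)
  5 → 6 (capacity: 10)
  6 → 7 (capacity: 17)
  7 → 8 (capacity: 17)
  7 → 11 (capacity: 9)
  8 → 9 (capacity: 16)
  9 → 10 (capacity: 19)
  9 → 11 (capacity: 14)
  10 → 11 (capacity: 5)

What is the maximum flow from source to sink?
Maximum flow = 8

Max flow: 8

Flow assignment:
  0 → 1: 8/8
  1 → 2: 8/17
  2 → 3: 8/11
  3 → 4: 8/9
  4 → 9: 8/14
  9 → 11: 8/14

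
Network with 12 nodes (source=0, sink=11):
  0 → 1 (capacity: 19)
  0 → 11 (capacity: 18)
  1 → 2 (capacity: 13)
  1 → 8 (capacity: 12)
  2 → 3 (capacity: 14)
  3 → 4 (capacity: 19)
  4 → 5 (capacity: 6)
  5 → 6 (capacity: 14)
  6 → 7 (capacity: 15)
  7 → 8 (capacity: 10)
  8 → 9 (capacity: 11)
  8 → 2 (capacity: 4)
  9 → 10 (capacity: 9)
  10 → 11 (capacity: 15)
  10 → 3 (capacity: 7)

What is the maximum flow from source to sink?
Maximum flow = 27

Max flow: 27

Flow assignment:
  0 → 1: 9/19
  0 → 11: 18/18
  1 → 2: 6/13
  1 → 8: 3/12
  2 → 3: 6/14
  3 → 4: 6/19
  4 → 5: 6/6
  5 → 6: 6/14
  6 → 7: 6/15
  7 → 8: 6/10
  8 → 9: 9/11
  9 → 10: 9/9
  10 → 11: 9/15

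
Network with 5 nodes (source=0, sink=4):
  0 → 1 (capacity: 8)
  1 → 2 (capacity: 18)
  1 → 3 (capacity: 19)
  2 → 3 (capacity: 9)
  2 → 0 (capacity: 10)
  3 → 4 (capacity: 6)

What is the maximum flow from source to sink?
Maximum flow = 6

Max flow: 6

Flow assignment:
  0 → 1: 6/8
  1 → 3: 6/19
  3 → 4: 6/6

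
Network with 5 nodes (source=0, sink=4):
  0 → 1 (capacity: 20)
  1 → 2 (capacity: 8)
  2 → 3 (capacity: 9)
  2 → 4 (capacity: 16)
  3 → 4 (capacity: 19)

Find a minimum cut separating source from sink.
Min cut value = 8, edges: (1,2)

Min cut value: 8
Partition: S = [0, 1], T = [2, 3, 4]
Cut edges: (1,2)

By max-flow min-cut theorem, max flow = min cut = 8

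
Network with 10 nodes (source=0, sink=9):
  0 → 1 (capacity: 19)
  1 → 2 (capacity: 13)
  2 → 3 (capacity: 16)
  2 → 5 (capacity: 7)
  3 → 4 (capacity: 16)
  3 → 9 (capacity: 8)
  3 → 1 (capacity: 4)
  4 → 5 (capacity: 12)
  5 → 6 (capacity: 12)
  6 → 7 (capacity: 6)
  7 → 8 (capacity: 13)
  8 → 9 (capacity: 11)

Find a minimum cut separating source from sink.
Min cut value = 13, edges: (1,2)

Min cut value: 13
Partition: S = [0, 1], T = [2, 3, 4, 5, 6, 7, 8, 9]
Cut edges: (1,2)

By max-flow min-cut theorem, max flow = min cut = 13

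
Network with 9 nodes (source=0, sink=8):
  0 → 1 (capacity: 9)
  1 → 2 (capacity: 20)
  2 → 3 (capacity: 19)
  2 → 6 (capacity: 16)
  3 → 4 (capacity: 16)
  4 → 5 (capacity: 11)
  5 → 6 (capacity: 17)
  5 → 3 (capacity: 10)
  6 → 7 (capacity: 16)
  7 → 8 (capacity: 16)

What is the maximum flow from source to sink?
Maximum flow = 9

Max flow: 9

Flow assignment:
  0 → 1: 9/9
  1 → 2: 9/20
  2 → 6: 9/16
  6 → 7: 9/16
  7 → 8: 9/16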